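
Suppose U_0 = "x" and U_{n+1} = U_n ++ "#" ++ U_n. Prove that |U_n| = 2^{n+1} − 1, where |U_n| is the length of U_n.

Base case: |U_0| = 1, and 2^{0+1} − 1 = 1.
Assume |U_m| = 2^{m+1} − 1.
Then |U_{m+1}| = |U_m| + 1 + |U_m| = 2|U_m| + 1 = 2(2^{m+1} − 1) + 1 = 2^{m+2} − 2 + 1 = 2^{m+2} − 1.
Hence |U_n| = 2^{n+1} − 1 for every n ≥ 0, by induction.

|U_n| = 2^{n+1} − 1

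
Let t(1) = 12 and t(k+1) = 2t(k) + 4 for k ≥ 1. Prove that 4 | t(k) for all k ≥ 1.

Base case: t(1) = 12 = 4·3, so 4 | t(1).
Assume 4 | t(j), so t(j) = 4s for some integer s.
Then t(j+1) = 2t(j) + 4 = 2·(4s) + 4 = 4(2s + 1), so 4 | t(j+1).
So the property holds for j+1, and by induction 4 | t(k) for all k ≥ 1.

4 | t(k)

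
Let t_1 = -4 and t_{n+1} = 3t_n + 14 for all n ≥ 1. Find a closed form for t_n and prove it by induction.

Claim: t_n = 3^n − 7.

Base case: t_1 = -4, and 3^1 − 7 = 3 − 7 = -4.
Assume t_k = 3^k − 7 for some k ≥ 1.
Then t_{k+1} = 3t_k + 14 = 3·(3^k − 7) + 14 = 3^{k+1} − 21 + 14 = 3^{k+1} − 7.
This completes the inductive step, so t_n = 3^n − 7 for all n ≥ 1.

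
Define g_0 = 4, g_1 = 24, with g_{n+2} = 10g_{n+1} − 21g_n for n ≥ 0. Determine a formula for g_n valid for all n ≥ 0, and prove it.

Claim: g_n = 3·7^n + 3^n.

Base cases: g_0 = 4 and 3·7^0 + 3^0 = 4; g_1 = 24 and 3·7^1 + 3^1 = 24.
Assume g_j = 3·7^j + 3^j for all 0 ≤ j ≤ m, where m ≥ 1.
Then g_{m+1} = 10g_m − 21g_{m−1} = 10·(3·7^m + 3^m) − 21·(3·7^{m−1} + 3^{m−1}) = 3·(10·7 − 21)7^{m−1} + (10·3 − 21)3^{m−1} = 147·7^{m−1} + 9·3^{m−1} = 3·7^{m+1} + 3^{m+1}.
This completes the inductive step, so g_n = 3·7^n + 3^n for all n ≥ 0.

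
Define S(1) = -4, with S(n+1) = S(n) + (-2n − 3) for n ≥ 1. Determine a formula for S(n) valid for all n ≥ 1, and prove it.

Claim: S(n) = -n^2 − 2n − 1.

Base case: S(1) = -4, and -1^2 − 2·1 − 1 = -4.
Assume S(m) = -m^2 − 2m − 1.
Then S(m+1) = S(m) + (-2m − 3) = (-m^2 − 2m − 1) + (-2m − 3) = -m^2 − 4m − 4,
and -(m+1)^2 − 2·(m+1) − 1 = -m^2 − 4m − 4.
Hence S(n) = -n^2 − 2n − 1 for every n ≥ 1, by induction.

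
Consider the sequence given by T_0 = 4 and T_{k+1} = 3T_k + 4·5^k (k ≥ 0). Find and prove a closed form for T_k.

Claim: T_k = 2·3^k + 2·5^k.

Base case: T_0 = 4, and 2·3^0 + 2·5^0 = 2 + 2 = 4.
Assume T_r = 2·3^r + 2·5^r for some r ≥ 0.
Then T_{r+1} = 3T_r + 4·5^r = 3·(2·3^r + 2·5^r) + 4·5^r = 2·3^{r+1} + 6·5^r + 4·5^r = 2·3^{r+1} + 10·5^r = 2·3^{r+1} + 2·5^{r+1}.
By induction, T_k = 2·3^k + 2·5^k for all k ≥ 0.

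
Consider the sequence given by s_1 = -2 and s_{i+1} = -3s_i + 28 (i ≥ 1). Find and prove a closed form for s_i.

Claim: s_i = 3·(-3)^i + 7.

Base case: s_1 = -2, and 3·(-3)^1 + 7 = -9 + 7 = -2.
Assume s_r = 3·(-3)^r + 7 for some r ≥ 1.
Then s_{r+1} = -3s_r + 28 = -3·(3·(-3)^r + 7) + 28 = -9·(-3)^r − 21 + 28 = 3·(-3)^{r+1} + 7.
So the formula holds for r+1, and by induction s_i = 3·(-3)^i + 7 for all i ≥ 1.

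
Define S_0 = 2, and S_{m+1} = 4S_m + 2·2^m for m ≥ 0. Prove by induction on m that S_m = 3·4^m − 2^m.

Base case: S_0 = 2, and 3·4^0 − 2^0 = 3 − 1 = 2.
Assume S_j = 3·4^j − 2^j for some j ≥ 0.
Then S_{j+1} = 4S_j + 2·2^j = 4·(3·4^j − 2^j) + 2·2^j = 3·4^{j+1} − 4·2^j + 2·2^j = 3·4^{j+1} − 2·2^j = 3·4^{j+1} − 2^{j+1}.
By induction, S_m = 3·4^m − 2^m for all m ≥ 0.

S_m = 3·4^m − 2^m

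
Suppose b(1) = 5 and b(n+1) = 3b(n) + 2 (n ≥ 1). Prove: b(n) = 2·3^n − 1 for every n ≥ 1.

Base case: b(1) = 5, and 2·3^1 − 1 = 6 − 1 = 5.
Assume b(r) = 2·3^r − 1 for some r ≥ 1.
Then b(r+1) = 3b(r) + 2 = 3·(2·3^r − 1) + 2 = 6·3^r − 3 + 2 = 2·3^{r+1} − 1.
This completes the inductive step, so b(n) = 2·3^n − 1 for all n ≥ 1.

b(n) = 2·3^n − 1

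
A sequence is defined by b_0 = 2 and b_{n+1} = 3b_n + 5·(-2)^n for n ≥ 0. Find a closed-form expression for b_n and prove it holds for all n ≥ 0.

Claim: b_n = 3·3^n − (-2)^n.

Base case: b_0 = 2, and 3·3^0 − (-2)^0 = 3 − 1 = 2.
Assume b_j = 3·3^j − (-2)^j for some j ≥ 0.
Then b_{j+1} = 3b_j + 5·(-2)^j = 3·(3·3^j − (-2)^j) + 5·(-2)^j = 3·3^{j+1} − 3·(-2)^j + 5·(-2)^j = 3·3^{j+1} + 2·(-2)^j = 3·3^{j+1} − (-2)^{j+1}.
Hence b_n = 3·3^n − (-2)^n for every n ≥ 0, by induction.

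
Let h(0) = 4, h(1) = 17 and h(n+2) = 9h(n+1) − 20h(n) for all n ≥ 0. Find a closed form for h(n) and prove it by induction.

Claim: h(n) = 3·4^n + 5^n.

Base cases: h(0) = 4 and 3·4^0 + 5^0 = 4; h(1) = 17 and 3·4^1 + 5^1 = 17.
Assume h(j) = 3·4^j + 5^j for all 0 ≤ j ≤ r, where r ≥ 1.
Then h(r+1) = 9h(r) − 20h(r−1) = 9·(3·4^r + 5^r) − 20·(3·4^{r−1} + 5^{r−1}) = 3·(9·4 − 20)4^{r−1} + (9·5 − 20)5^{r−1} = 48·4^{r−1} + 25·5^{r−1} = 3·4^{r+1} + 5^{r+1}.
This completes the inductive step, so h(n) = 3·4^n + 5^n for all n ≥ 0.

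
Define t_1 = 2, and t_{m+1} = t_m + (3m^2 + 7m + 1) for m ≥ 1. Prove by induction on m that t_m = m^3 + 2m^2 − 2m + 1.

Base case: t_1 = 2, and 1^3 + 2·1^2 − 2·1 + 1 = 2.
Assume t_j = j^3 + 2j^2 − 2j + 1.
Then t_{j+1} = t_j + (3j^2 + 7j + 1) = (j^3 + 2j^2 − 2j + 1) + (3j^2 + 7j + 1) = j^3 + 5j^2 + 5j + 2,
and (j+1)^3 + 2·(j+1)^2 − 2·(j+1) + 1 = j^3 + 5j^2 + 5j + 2.
Hence t_m = m^3 + 2m^2 − 2m + 1 for every m ≥ 1, by induction.

t_m = m^3 + 2m^2 − 2m + 1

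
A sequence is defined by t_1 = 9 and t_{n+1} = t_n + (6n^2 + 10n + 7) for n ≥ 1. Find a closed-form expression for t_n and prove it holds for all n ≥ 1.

Claim: t_n = 2n^3 + 2n^2 + 3n + 2.

Base case: t_1 = 9, and 2·1^3 + 2·1^2 + 3·1 + 2 = 9.
Assume t_j = 2j^3 + 2j^2 + 3j + 2.
Then t_{j+1} = t_j + (6j^2 + 10j + 7) = (2j^3 + 2j^2 + 3j + 2) + (6j^2 + 10j + 7) = 2j^3 + 8j^2 + 13j + 9,
and 2·(j+1)^3 + 2·(j+1)^2 + 3·(j+1) + 2 = 2j^3 + 8j^2 + 13j + 9.
This completes the inductive step, so t_n = 2n^3 + 2n^2 + 3n + 2 for all n ≥ 1.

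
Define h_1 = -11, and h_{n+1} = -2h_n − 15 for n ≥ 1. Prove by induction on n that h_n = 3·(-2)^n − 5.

Base case: h_1 = -11, and 3·(-2)^1 − 5 = -6 − 5 = -11.
Assume h_r = 3·(-2)^r − 5 for some r ≥ 1.
Then h_{r+1} = -2h_r − 15 = -2·(3·(-2)^r − 5) − 15 = -6·(-2)^r + 10 − 15 = 3·(-2)^{r+1} − 5.
So the formula holds for r+1, and by induction h_n = 3·(-2)^n − 5 for all n ≥ 1.

h_n = 3·(-2)^n − 5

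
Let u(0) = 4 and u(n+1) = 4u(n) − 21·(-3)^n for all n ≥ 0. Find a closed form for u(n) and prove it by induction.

Claim: u(n) = 4^n + 3·(-3)^n.

Base case: u(0) = 4, and 4^0 + 3·(-3)^0 = 1 + 3 = 4.
Assume u(m) = 4^m + 3·(-3)^m for some m ≥ 0.
Then u(m+1) = 4u(m) − 21·(-3)^m = 4·(4^m + 3·(-3)^m) − 21·(-3)^m = 4^{m+1} + 12·(-3)^m − 21·(-3)^m = 4^{m+1} − 9·(-3)^m = 4^{m+1} + 3·(-3)^{m+1}.
By induction, u(n) = 4^n + 3·(-3)^n for all n ≥ 0.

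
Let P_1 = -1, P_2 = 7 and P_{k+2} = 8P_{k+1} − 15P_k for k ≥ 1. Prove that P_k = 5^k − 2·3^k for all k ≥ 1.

Base cases: P_1 = -1 and 5^1 − 2·3^1 = -1; P_2 = 7 and 5^2 − 2·3^2 = 7.
Assume P_i = 5^i − 2·3^i for all 1 ≤ i ≤ j, where j ≥ 2.
Then P_{j+1} = 8P_j − 15P_{j−1} = 8·(5^j − 2·3^j) − 15·(5^{j−1} − 2·3^{j−1}) = (8·5 − 15)5^{j−1} − 2·(8·3 − 15)3^{j−1} = 25·5^{j−1} − 18·3^{j−1} = 5^{j+1} − 2·3^{j+1}.
By strong induction, P_k = 5^k − 2·3^k for all k ≥ 1.

P_k = 5^k − 2·3^k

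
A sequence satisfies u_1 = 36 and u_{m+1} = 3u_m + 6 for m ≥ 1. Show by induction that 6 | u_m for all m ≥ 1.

Base case: u_1 = 36 = 6·6, so 6 | u_1.
Assume 6 | u_r, so u_r = 6t for some integer t.
Then u_{r+1} = 3u_r + 6 = 3·(6t) + 6 = 6(3t + 1), so 6 | u_{r+1}.
This completes the inductive step, so 6 | u_m for all m ≥ 1.

6 | u_m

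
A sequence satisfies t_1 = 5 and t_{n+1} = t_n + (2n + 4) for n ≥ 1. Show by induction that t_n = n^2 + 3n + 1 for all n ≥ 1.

Base case: t_1 = 5, and 1^2 + 3·1 + 1 = 5.
Assume t_r = r^2 + 3r + 1.
Then t_{r+1} = t_r + (2r + 4) = (r^2 + 3r + 1) + (2r + 4) = r^2 + 5r + 5,
and (r+1)^2 + 3·(r+1) + 1 = r^2 + 5r + 5.
This completes the inductive step, so t_n = n^2 + 3n + 1 for all n ≥ 1.

t_n = n^2 + 3n + 1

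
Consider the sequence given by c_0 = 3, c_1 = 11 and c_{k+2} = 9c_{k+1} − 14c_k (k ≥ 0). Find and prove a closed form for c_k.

Claim: c_k = 7^k + 2·2^k.

Base cases: c_0 = 3 and 7^0 + 2·2^0 = 3; c_1 = 11 and 7^1 + 2·2^1 = 11.
Assume c_i = 7^i + 2·2^i for all 0 ≤ i ≤ j, where j ≥ 1.
Then c_{j+1} = 9c_j − 14c_{j−1} = 9·(7^j + 2·2^j) − 14·(7^{j−1} + 2·2^{j−1}) = (9·7 − 14)7^{j−1} + 2·(9·2 − 14)2^{j−1} = 49·7^{j−1} + 8·2^{j−1} = 7^{j+1} + 2·2^{j+1}.
By strong induction, c_k = 7^k + 2·2^k for all k ≥ 0.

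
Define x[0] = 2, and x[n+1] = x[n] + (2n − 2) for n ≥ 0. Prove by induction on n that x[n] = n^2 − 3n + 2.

Base case: x[0] = 2, and 0^2 − 3·0 + 2 = 2.
Assume x[k] = k^2 − 3k + 2.
Then x[k+1] = x[k] + (2k − 2) = (k^2 − 3k + 2) + (2k − 2) = k^2 − k,
and (k+1)^2 − 3·(k+1) + 2 = k^2 − k.
This completes the inductive step, so x[n] = n^2 − 3n + 2 for all n ≥ 0.

x[n] = n^2 − 3n + 2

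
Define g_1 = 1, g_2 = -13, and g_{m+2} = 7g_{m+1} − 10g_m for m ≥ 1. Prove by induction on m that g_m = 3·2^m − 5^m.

Base cases: g_1 = 1 and 3·2^1 − 5^1 = 1; g_2 = -13 and 3·2^2 − 5^2 = -13.
Assume g_j = 3·2^j − 5^j for all 1 ≤ j ≤ r, where r ≥ 2.
Then g_{r+1} = 7g_r − 10g_{r−1} = 7·(3·2^r − 5^r) − 10·(3·2^{r−1} − 5^{r−1}) = 3·(7·2 − 10)2^{r−1} − (7·5 − 10)5^{r−1} = 12·2^{r−1} − 25·5^{r−1} = 3·2^{r+1} − 5^{r+1}.
By strong induction, g_m = 3·2^m − 5^m for all m ≥ 1.

g_m = 3·2^m − 5^m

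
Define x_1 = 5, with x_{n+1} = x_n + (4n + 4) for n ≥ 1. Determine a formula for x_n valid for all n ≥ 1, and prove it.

Claim: x_n = 2n^2 + 2n + 1.

Base case: x_1 = 5, and 2·1^2 + 2·1 + 1 = 5.
Assume x_k = 2k^2 + 2k + 1.
Then x_{k+1} = x_k + (4k + 4) = (2k^2 + 2k + 1) + (4k + 4) = 2k^2 + 6k + 5,
and 2·(k+1)^2 + 2·(k+1) + 1 = 2k^2 + 6k + 5.
This completes the inductive step, so x_n = 2n^2 + 2n + 1 for all n ≥ 1.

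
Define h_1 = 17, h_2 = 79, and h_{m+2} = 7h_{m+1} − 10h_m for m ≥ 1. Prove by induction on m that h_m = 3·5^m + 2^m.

Base cases: h_1 = 17 and 3·5^1 + 2^1 = 17; h_2 = 79 and 3·5^2 + 2^2 = 79.
Assume h_j = 3·5^j + 2^j for all 1 ≤ j ≤ r, where r ≥ 2.
Then h_{r+1} = 7h_r − 10h_{r−1} = 7·(3·5^r + 2^r) − 10·(3·5^{r−1} + 2^{r−1}) = 3·(7·5 − 10)5^{r−1} + (7·2 − 10)2^{r−1} = 75·5^{r−1} + 4·2^{r−1} = 3·5^{r+1} + 2^{r+1}.
By strong induction, h_m = 3·5^m + 2^m for all m ≥ 1.

h_m = 3·5^m + 2^m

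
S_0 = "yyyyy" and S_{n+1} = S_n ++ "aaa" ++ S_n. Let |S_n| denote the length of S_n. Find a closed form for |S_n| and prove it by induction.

Claim: |S_n| = 2^{n+3} − 3.

Base case: |S_0| = 5, and 2^{0+3} − 3 = 5.
Assume |S_m| = 2^{m+3} − 3.
Then |S_{m+1}| = |S_m| + 3 + |S_m| = 2|S_m| + 3 = 2(2^{m+3} − 3) + 3 = 2^{m+1+3} − 6 + 3 = 2^{m+1+3} − 3.
So the formula holds for m+1, and by induction |S_n| = 2^{n+3} − 3 for all n ≥ 0.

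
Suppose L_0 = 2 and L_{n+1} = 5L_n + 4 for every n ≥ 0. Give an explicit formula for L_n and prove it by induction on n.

Claim: L_n = 3·5^n − 1.

Base case: L_0 = 2, and 3·5^0 − 1 = 3 − 1 = 2.
Assume L_j = 3·5^j − 1 for some j ≥ 0.
Then L_{j+1} = 5L_j + 4 = 5·(3·5^j − 1) + 4 = 15·5^j − 5 + 4 = 3·5^{j+1} − 1.
This completes the inductive step, so L_n = 3·5^n − 1 for all n ≥ 0.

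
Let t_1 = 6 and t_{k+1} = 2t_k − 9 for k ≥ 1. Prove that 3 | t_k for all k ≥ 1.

Base case: t_1 = 6 = 3·2, so 3 | t_1.
Assume 3 | t_j, so t_j = 3s for some integer s.
Then t_{j+1} = 2t_j − 9 = 2·(3s) − 9 = 3(2s − 3), so 3 | t_{j+1}.
So the property holds for j+1, and by induction 3 | t_k for all k ≥ 1.

3 | t_k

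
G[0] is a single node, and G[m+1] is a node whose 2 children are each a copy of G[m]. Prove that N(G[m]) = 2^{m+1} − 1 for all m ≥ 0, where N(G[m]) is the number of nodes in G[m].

Base case: N(G[0]) = 1, and 2^{0+1} − 1 = 1.
Assume N(G[k]) = 2^{k+1} − 1.
Then N(G[k+1]) = 1 + 2N(G[k]) = 1 + 2(2^{k+1} − 1) = 2^{k+2} − 2 + 1 = 2^{k+2} − 1.
So the formula holds for k+1, and by induction N(G[m]) = 2^{m+1} − 1 for all m ≥ 0.

N(G[m]) = 2^{m+1} − 1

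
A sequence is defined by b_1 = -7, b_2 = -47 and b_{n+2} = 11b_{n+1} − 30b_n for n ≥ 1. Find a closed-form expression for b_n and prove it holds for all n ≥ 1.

Claim: b_n = 5^n − 2·6^n.

Base cases: b_1 = -7 and 5^1 − 2·6^1 = -7; b_2 = -47 and 5^2 − 2·6^2 = -47.
Assume b_j = 5^j − 2·6^j for all 1 ≤ j ≤ r, where r ≥ 2.
Then b_{r+1} = 11b_r − 30b_{r−1} = 11·(5^r − 2·6^r) − 30·(5^{r−1} − 2·6^{r−1}) = (11·5 − 30)5^{r−1} − 2·(11·6 − 30)6^{r−1} = 25·5^{r−1} − 72·6^{r−1} = 5^{r+1} − 2·6^{r+1}.
This completes the inductive step, so b_n = 5^n − 2·6^n for all n ≥ 1.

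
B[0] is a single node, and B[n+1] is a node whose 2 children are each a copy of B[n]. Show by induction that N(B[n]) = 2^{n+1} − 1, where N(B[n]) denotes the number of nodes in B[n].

Base case: N(B[0]) = 1, and 2^{0+1} − 1 = 1.
Assume N(B[j]) = 2^{j+1} − 1.
Then N(B[j+1]) = 1 + 2N(B[j]) = 1 + 2(2^{j+1} − 1) = 2^{j+2} − 2 + 1 = 2^{j+2} − 1.
By induction, N(B[n]) = 2^{n+1} − 1 for all n ≥ 0.

N(B[n]) = 2^{n+1} − 1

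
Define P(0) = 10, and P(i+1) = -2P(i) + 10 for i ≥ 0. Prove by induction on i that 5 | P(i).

Base case: P(0) = 10 = 5·2, so 5 | P(0).
Assume 5 | P(j), so P(j) = 5t for some integer t.
Then P(j+1) = -2P(j) + 10 = -2·(5t) + 10 = 5(-2t + 2), so 5 | P(j+1).
Hence 5 | P(i) for every i ≥ 0, by induction.

5 | P(i)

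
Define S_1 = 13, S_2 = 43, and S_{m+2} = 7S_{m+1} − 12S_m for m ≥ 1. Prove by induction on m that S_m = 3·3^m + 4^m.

Base cases: S_1 = 13 and 3·3^1 + 4^1 = 13; S_2 = 43 and 3·3^2 + 4^2 = 43.
Assume S_i = 3·3^i + 4^i for all 1 ≤ i ≤ j, where j ≥ 2.
Then S_{j+1} = 7S_j − 12S_{j−1} = 7·(3·3^j + 4^j) − 12·(3·3^{j−1} + 4^{j−1}) = 3·(7·3 − 12)3^{j−1} + (7·4 − 12)4^{j−1} = 27·3^{j−1} + 16·4^{j−1} = 3·3^{j+1} + 4^{j+1}.
So the formula holds for j+1, and by strong induction S_m = 3·3^m + 4^m for all m ≥ 1.

S_m = 3·3^m + 4^m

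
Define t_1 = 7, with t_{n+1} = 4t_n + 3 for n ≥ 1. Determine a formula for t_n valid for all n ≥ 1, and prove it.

Claim: t_n = 2·4^n − 1.

Base case: t_1 = 7, and 2·4^1 − 1 = 8 − 1 = 7.
Assume t_r = 2·4^r − 1 for some r ≥ 1.
Then t_{r+1} = 4t_r + 3 = 4·(2·4^r − 1) + 3 = 8·4^r − 4 + 3 = 2·4^{r+1} − 1.
Hence t_n = 2·4^n − 1 for every n ≥ 1, by induction.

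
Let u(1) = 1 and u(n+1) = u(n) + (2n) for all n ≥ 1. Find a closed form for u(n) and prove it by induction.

Claim: u(n) = n^2 − n + 1.

Base case: u(1) = 1, and 1^2 − 1 + 1 = 1.
Assume u(k) = k^2 − k + 1.
Then u(k+1) = u(k) + (2k) = (k^2 − k + 1) + (2k) = k^2 + k + 1,
and (k+1)^2 − (k+1) + 1 = k^2 + k + 1.
By induction, u(n) = n^2 − n + 1 for all n ≥ 1.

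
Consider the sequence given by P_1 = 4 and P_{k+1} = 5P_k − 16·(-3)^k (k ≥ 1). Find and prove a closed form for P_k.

Claim: P_k = 2·5^k + 2·(-3)^k.

Base case: P_1 = 4, and 2·5^1 + 2·(-3)^1 = 10 − 6 = 4.
Assume P_j = 2·5^j + 2·(-3)^j for some j ≥ 1.
Then P_{j+1} = 5P_j − 16·(-3)^j = 5·(2·5^j + 2·(-3)^j) − 16·(-3)^j = 2·5^{j+1} + 10·(-3)^j − 16·(-3)^j = 2·5^{j+1} − 6·(-3)^j = 2·5^{j+1} + 2·(-3)^{j+1}.
This completes the inductive step, so P_k = 2·5^k + 2·(-3)^k for all k ≥ 1.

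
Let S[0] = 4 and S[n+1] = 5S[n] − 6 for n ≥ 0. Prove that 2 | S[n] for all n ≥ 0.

Base case: S[0] = 4 = 2·2, so 2 | S[0].
Assume 2 | S[k], so S[k] = 2t for some integer t.
Then S[k+1] = 5S[k] − 6 = 5·(2t) − 6 = 2(5t − 3), so 2 | S[k+1].
This completes the inductive step, so 2 | S[n] for all n ≥ 0.

2 | S[n]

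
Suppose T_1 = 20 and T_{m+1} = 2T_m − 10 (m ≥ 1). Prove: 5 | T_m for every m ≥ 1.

Base case: T_1 = 20 = 5·4, so 5 | T_1.
Assume 5 | T_r, so T_r = 5t for some integer t.
Then T_{r+1} = 2T_r − 10 = 2·(5t) − 10 = 5(2t − 2), so 5 | T_{r+1}.
This completes the inductive step, so 5 | T_m for all m ≥ 1.

5 | T_m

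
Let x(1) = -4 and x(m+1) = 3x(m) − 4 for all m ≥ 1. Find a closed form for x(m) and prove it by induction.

Claim: x(m) = -2·3^m + 2.

Base case: x(1) = -4, and -2·3^1 + 2 = -6 + 2 = -4.
Assume x(r) = -2·3^r + 2 for some r ≥ 1.
Then x(r+1) = 3x(r) − 4 = 3·(-2·3^r + 2) − 4 = -6·3^r + 6 − 4 = -2·3^{r+1} + 2.
By induction, x(m) = -2·3^m + 2 for all m ≥ 1.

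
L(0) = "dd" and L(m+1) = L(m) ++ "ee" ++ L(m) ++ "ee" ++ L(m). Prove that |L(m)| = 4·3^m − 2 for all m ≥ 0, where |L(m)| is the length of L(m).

Base case: |L(0)| = 2, and 4·3^0 − 2 = 2.
Assume |L(k)| = 4·3^k − 2.
Then |L(k+1)| = 3|L(k)| + 4 = 3(4·3^k − 2) + 4 = 4·3^{k+1} − 6 + 4 = 4·3^{k+1} − 2.
By induction, |L(m)| = 4·3^m − 2 for all m ≥ 0.

|L(m)| = 4·3^m − 2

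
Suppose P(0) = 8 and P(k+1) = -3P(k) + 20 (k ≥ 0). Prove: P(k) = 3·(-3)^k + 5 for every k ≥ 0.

Base case: P(0) = 8, and 3·(-3)^0 + 5 = 3 + 5 = 8.
Assume P(j) = 3·(-3)^j + 5 for some j ≥ 0.
Then P(j+1) = -3P(j) + 20 = -3·(3·(-3)^j + 5) + 20 = -9·(-3)^j − 15 + 20 = 3·(-3)^{j+1} + 5.
By induction, P(k) = 3·(-3)^k + 5 for all k ≥ 0.

P(k) = 3·(-3)^k + 5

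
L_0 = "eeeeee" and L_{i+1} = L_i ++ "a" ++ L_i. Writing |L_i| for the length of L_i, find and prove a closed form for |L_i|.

Claim: |L_i| = 7·2^i − 1.

Base case: |L_0| = 6, and 7·2^0 − 1 = 6.
Assume |L_m| = 7·2^m − 1.
Then |L_{m+1}| = |L_m| + 1 + |L_m| = 2|L_m| + 1 = 2(7·2^m − 1) + 1 = 7·2^{m+1} − 2 + 1 = 7·2^{m+1} − 1.
By induction, |L_i| = 7·2^i − 1 for all i ≥ 0.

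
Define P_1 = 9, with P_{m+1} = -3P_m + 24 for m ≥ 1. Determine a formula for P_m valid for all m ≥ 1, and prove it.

Claim: P_m = -(-3)^m + 6.

Base case: P_1 = 9, and -(-3)^1 + 6 = 3 + 6 = 9.
Assume P_j = -(-3)^j + 6 for some j ≥ 1.
Then P_{j+1} = -3P_j + 24 = -3·(-(-3)^j + 6) + 24 = 3·(-3)^j − 18 + 24 = -(-3)^{j+1} + 6.
So the formula holds for j+1, and by induction P_m = -(-3)^m + 6 for all m ≥ 1.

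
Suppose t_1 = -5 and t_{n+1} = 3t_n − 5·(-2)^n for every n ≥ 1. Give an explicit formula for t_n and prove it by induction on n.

Claim: t_n = -3^n + (-2)^n.

Base case: t_1 = -5, and -3^1 + (-2)^1 = -3 − 2 = -5.
Assume t_j = -3^j + (-2)^j for some j ≥ 1.
Then t_{j+1} = 3t_j − 5·(-2)^j = 3·(-3^j + (-2)^j) − 5·(-2)^j = -3^{j+1} + 3·(-2)^j − 5·(-2)^j = -3^{j+1} − 2·(-2)^j = -3^{j+1} + (-2)^{j+1}.
This completes the inductive step, so t_n = -3^n + (-2)^n for all n ≥ 1.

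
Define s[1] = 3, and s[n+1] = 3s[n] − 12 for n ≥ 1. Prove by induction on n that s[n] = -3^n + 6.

Base case: s[1] = 3, and -3^1 + 6 = -3 + 6 = 3.
Assume s[j] = -3^j + 6 for some j ≥ 1.
Then s[j+1] = 3s[j] − 12 = 3·(-3^j + 6) − 12 = -3^{j+1} + 18 − 12 = -3^{j+1} + 6.
By induction, s[n] = -3^n + 6 for all n ≥ 1.

s[n] = -3^n + 6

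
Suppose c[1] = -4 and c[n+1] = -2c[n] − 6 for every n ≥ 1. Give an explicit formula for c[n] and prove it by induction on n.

Claim: c[n] = (-2)^n − 2.

Base case: c[1] = -4, and (-2)^1 − 2 = -2 − 2 = -4.
Assume c[k] = (-2)^k − 2 for some k ≥ 1.
Then c[k+1] = -2c[k] − 6 = -2·((-2)^k − 2) − 6 = -2·(-2)^k + 4 − 6 = (-2)^{k+1} − 2.
Hence c[n] = (-2)^n − 2 for every n ≥ 1, by induction.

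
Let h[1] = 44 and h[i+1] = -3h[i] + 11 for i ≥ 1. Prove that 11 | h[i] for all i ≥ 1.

Base case: h[1] = 44 = 11·4, so 11 | h[1].
Assume 11 | h[r], so h[r] = 11t for some integer t.
Then h[r+1] = -3h[r] + 11 = -3·(11t) + 11 = 11(-3t + 1), so 11 | h[r+1].
Hence 11 | h[i] for every i ≥ 1, by induction.

11 | h[i]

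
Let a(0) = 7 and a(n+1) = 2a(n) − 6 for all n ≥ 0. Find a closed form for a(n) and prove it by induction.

Claim: a(n) = 2^n + 6.

Base case: a(0) = 7, and 2^0 + 6 = 1 + 6 = 7.
Assume a(j) = 2^j + 6 for some j ≥ 0.
Then a(j+1) = 2a(j) − 6 = 2·(2^j + 6) − 6 = 2^{j+1} + 12 − 6 = 2^{j+1} + 6.
So the formula holds for j+1, and by induction a(n) = 2^n + 6 for all n ≥ 0.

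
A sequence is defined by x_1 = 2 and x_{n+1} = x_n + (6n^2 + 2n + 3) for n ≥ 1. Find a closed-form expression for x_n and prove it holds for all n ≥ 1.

Claim: x_n = 2n^3 − 2n^2 + 3n − 1.

Base case: x_1 = 2, and 2·1^3 − 2·1^2 + 3·1 − 1 = 2.
Assume x_r = 2r^3 − 2r^2 + 3r − 1.
Then x_{r+1} = x_r + (6r^2 + 2r + 3) = (2r^3 − 2r^2 + 3r − 1) + (6r^2 + 2r + 3) = 2r^3 + 4r^2 + 5r + 2,
and 2·(r+1)^3 − 2·(r+1)^2 + 3·(r+1) − 1 = 2r^3 + 4r^2 + 5r + 2.
By induction, x_n = 2n^3 − 2n^2 + 3n − 1 for all n ≥ 1.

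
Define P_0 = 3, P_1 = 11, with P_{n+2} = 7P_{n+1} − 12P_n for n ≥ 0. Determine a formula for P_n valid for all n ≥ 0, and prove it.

Claim: P_n = 2·4^n + 3^n.

Base cases: P_0 = 3 and 2·4^0 + 3^0 = 3; P_1 = 11 and 2·4^1 + 3^1 = 11.
Assume P_j = 2·4^j + 3^j for all 0 ≤ j ≤ m, where m ≥ 1.
Then P_{m+1} = 7P_m − 12P_{m−1} = 7·(2·4^m + 3^m) − 12·(2·4^{m−1} + 3^{m−1}) = 2·(7·4 − 12)4^{m−1} + (7·3 − 12)3^{m−1} = 32·4^{m−1} + 9·3^{m−1} = 2·4^{m+1} + 3^{m+1}.
This completes the inductive step, so P_n = 2·4^n + 3^n for all n ≥ 0.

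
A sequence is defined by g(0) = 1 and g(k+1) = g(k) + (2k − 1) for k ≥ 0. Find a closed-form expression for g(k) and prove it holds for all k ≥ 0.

Claim: g(k) = k^2 − 2k + 1.

Base case: g(0) = 1, and 0^2 − 2·0 + 1 = 1.
Assume g(r) = r^2 − 2r + 1.
Then g(r+1) = g(r) + (2r − 1) = (r^2 − 2r + 1) + (2r − 1) = r^2,
and (r+1)^2 − 2·(r+1) + 1 = r^2.
Hence g(k) = k^2 − 2k + 1 for every k ≥ 0, by induction.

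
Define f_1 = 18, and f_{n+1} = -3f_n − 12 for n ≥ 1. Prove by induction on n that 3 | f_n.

Base case: f_1 = 18 = 3·6, so 3 | f_1.
Assume 3 | f_r, so f_r = 3t for some integer t.
Then f_{r+1} = -3f_r − 12 = -3·(3t) − 12 = 3(-3t − 4), so 3 | f_{r+1}.
By induction, 3 | f_n for all n ≥ 1.

3 | f_n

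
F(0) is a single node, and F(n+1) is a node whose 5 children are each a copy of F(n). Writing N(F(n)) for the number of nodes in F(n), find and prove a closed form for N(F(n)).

Claim: N(F(n)) = (5^{n+1} − 1)/4.

Base case: N(F(0)) = 1, and (5^{0+1} − 1)/4 = 1.
Assume N(F(r)) = (5^{r+1} − 1)/4.
Then N(F(r+1)) = 1 + 5N(F(r)) = 1 + 5·(5^{r+1} − 1)/4 = 1 + (5^{r+2} − 5)/4 = (4 + 5^{r+2} − 5)/4 = (5^{r+2} − 1)/4.
So the formula holds for r+1, and by induction N(F(n)) = (5^{n+1} − 1)/4 for all n ≥ 0.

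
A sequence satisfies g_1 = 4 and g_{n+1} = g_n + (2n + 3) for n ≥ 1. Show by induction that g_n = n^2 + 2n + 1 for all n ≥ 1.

Base case: g_1 = 4, and 1^2 + 2·1 + 1 = 4.
Assume g_m = m^2 + 2m + 1.
Then g_{m+1} = g_m + (2m + 3) = (m^2 + 2m + 1) + (2m + 3) = m^2 + 4m + 4,
and (m+1)^2 + 2·(m+1) + 1 = m^2 + 4m + 4.
By induction, g_n = n^2 + 2n + 1 for all n ≥ 1.

g_n = n^2 + 2n + 1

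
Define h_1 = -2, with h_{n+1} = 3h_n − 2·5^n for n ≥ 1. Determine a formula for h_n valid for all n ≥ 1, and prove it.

Claim: h_n = 3^n − 5^n.

Base case: h_1 = -2, and 3^1 − 5^1 = 3 − 5 = -2.
Assume h_k = 3^k − 5^k for some k ≥ 1.
Then h_{k+1} = 3h_k − 2·5^k = 3·(3^k − 5^k) − 2·5^k = 3^{k+1} − 3·5^k − 2·5^k = 3^{k+1} − 5·5^k = 3^{k+1} − 5^{k+1}.
This completes the inductive step, so h_n = 3^n − 5^n for all n ≥ 1.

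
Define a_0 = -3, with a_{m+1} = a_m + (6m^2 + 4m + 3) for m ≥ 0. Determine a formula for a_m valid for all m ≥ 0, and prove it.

Claim: a_m = 2m^3 − m^2 + 2m − 3.

Base case: a_0 = -3, and 2·0^3 − 0^2 + 2·0 − 3 = -3.
Assume a_j = 2j^3 − j^2 + 2j − 3.
Then a_{j+1} = a_j + (6j^2 + 4j + 3) = (2j^3 − j^2 + 2j − 3) + (6j^2 + 4j + 3) = 2j^3 + 5j^2 + 6j,
and 2·(j+1)^3 − (j+1)^2 + 2·(j+1) − 3 = 2j^3 + 5j^2 + 6j.
This completes the inductive step, so a_m = 2m^3 − m^2 + 2m − 3 for all m ≥ 0.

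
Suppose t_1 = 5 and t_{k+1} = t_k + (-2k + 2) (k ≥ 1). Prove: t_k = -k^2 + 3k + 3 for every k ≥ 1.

Base case: t_1 = 5, and -1^2 + 3·1 + 3 = 5.
Assume t_j = -j^2 + 3j + 3.
Then t_{j+1} = t_j + (-2j + 2) = (-j^2 + 3j + 3) + (-2j + 2) = -j^2 + j + 5,
and -(j+1)^2 + 3·(j+1) + 3 = -j^2 + j + 5.
Hence t_k = -k^2 + 3k + 3 for every k ≥ 1, by induction.

t_k = -k^2 + 3k + 3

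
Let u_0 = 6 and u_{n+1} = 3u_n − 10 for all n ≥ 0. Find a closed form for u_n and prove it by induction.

Claim: u_n = 3^n + 5.

Base case: u_0 = 6, and 3^0 + 5 = 1 + 5 = 6.
Assume u_k = 3^k + 5 for some k ≥ 0.
Then u_{k+1} = 3u_k − 10 = 3·(3^k + 5) − 10 = 3^{k+1} + 15 − 10 = 3^{k+1} + 5.
So the formula holds for k+1, and by induction u_n = 3^n + 5 for all n ≥ 0.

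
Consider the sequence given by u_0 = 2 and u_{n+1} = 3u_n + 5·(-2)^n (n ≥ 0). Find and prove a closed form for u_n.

Claim: u_n = 3·3^n − (-2)^n.

Base case: u_0 = 2, and 3·3^0 − (-2)^0 = 3 − 1 = 2.
Assume u_r = 3·3^r − (-2)^r for some r ≥ 0.
Then u_{r+1} = 3u_r + 5·(-2)^r = 3·(3·3^r − (-2)^r) + 5·(-2)^r = 3·3^{r+1} − 3·(-2)^r + 5·(-2)^r = 3·3^{r+1} + 2·(-2)^r = 3·3^{r+1} − (-2)^{r+1}.
So the formula holds for r+1, and by induction u_n = 3·3^n − (-2)^n for all n ≥ 0.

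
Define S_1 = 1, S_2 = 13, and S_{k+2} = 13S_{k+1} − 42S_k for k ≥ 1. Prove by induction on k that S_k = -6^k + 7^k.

Base cases: S_1 = 1 and -6^1 + 7^1 = 1; S_2 = 13 and -6^2 + 7^2 = 13.
Assume S_j = -6^j + 7^j for all 1 ≤ j ≤ m, where m ≥ 2.
Then S_{m+1} = 13S_m − 42S_{m−1} = 13·(-6^m + 7^m) − 42·(-6^{m−1} + 7^{m−1}) = -(13·6 − 42)6^{m−1} + (13·7 − 42)7^{m−1} = -36·6^{m−1} + 49·7^{m−1} = -6^{m+1} + 7^{m+1}.
So the formula holds for m+1, and by strong induction S_k = -6^k + 7^k for all k ≥ 1.

S_k = -6^k + 7^k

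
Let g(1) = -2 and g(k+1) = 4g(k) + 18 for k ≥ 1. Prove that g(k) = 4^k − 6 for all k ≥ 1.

Base case: g(1) = -2, and 4^1 − 6 = 4 − 6 = -2.
Assume g(r) = 4^r − 6 for some r ≥ 1.
Then g(r+1) = 4g(r) + 18 = 4·(4^r − 6) + 18 = 4^{r+1} − 24 + 18 = 4^{r+1} − 6.
This completes the inductive step, so g(k) = 4^k − 6 for all k ≥ 1.

g(k) = 4^k − 6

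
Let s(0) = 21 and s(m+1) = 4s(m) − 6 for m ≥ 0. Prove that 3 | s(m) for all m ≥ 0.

Base case: s(0) = 21 = 3·7, so 3 | s(0).
Assume 3 | s(r), so s(r) = 3t for some integer t.
Then s(r+1) = 4s(r) − 6 = 4·(3t) − 6 = 3(4t − 2), so 3 | s(r+1).
So the property holds for r+1, and by induction 3 | s(m) for all m ≥ 0.

3 | s(m)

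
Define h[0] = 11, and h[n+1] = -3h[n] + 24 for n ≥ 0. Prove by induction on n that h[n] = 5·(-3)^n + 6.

Base case: h[0] = 11, and 5·(-3)^0 + 6 = 5 + 6 = 11.
Assume h[m] = 5·(-3)^m + 6 for some m ≥ 0.
Then h[m+1] = -3h[m] + 24 = -3·(5·(-3)^m + 6) + 24 = -15·(-3)^m − 18 + 24 = 5·(-3)^{m+1} + 6.
So the formula holds for m+1, and by induction h[n] = 5·(-3)^n + 6 for all n ≥ 0.

h[n] = 5·(-3)^n + 6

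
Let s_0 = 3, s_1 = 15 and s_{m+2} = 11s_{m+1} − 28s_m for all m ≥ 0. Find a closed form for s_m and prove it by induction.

Claim: s_m = 7^m + 2·4^m.

Base cases: s_0 = 3 and 7^0 + 2·4^0 = 3; s_1 = 15 and 7^1 + 2·4^1 = 15.
Assume s_j = 7^j + 2·4^j for all 0 ≤ j ≤ k, where k ≥ 1.
Then s_{k+1} = 11s_k − 28s_{k−1} = 11·(7^k + 2·4^k) − 28·(7^{k−1} + 2·4^{k−1}) = (11·7 − 28)7^{k−1} + 2·(11·4 − 28)4^{k−1} = 49·7^{k−1} + 32·4^{k−1} = 7^{k+1} + 2·4^{k+1}.
By strong induction, s_m = 7^m + 2·4^m for all m ≥ 0.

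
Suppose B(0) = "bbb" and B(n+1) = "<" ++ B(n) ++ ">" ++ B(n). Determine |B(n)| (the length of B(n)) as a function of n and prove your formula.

Claim: |B(n)| = 5·2^n − 2.

Base case: |B(0)| = 3, and 5·2^0 − 2 = 3.
Assume |B(j)| = 5·2^j − 2.
Then |B(j+1)| = 1 + |B(j)| + 1 + |B(j)| = 2|B(j)| + 2 = 2(5·2^j − 2) + 2 = 5·2^{j+1} − 4 + 2 = 5·2^{j+1} − 2.
Hence |B(n)| = 5·2^n − 2 for every n ≥ 0, by induction.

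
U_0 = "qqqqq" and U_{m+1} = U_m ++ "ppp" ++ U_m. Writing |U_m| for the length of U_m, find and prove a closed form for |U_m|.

Claim: |U_m| = 2^{m+3} − 3.

Base case: |U_0| = 5, and 2^{0+3} − 3 = 5.
Assume |U_j| = 2^{j+3} − 3.
Then |U_{j+1}| = |U_j| + 3 + |U_j| = 2|U_j| + 3 = 2(2^{j+3} − 3) + 3 = 2^{j+1+3} − 6 + 3 = 2^{j+1+3} − 3.
So the formula holds for j+1, and by induction |U_m| = 2^{m+3} − 3 for all m ≥ 0.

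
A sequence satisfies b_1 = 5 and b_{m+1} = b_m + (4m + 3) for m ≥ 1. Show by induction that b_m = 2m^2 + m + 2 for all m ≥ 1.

Base case: b_1 = 5, and 2·1^2 + 1 + 2 = 5.
Assume b_k = 2k^2 + k + 2.
Then b_{k+1} = b_k + (4k + 3) = (2k^2 + k + 2) + (4k + 3) = 2k^2 + 5k + 5,
and 2·(k+1)^2 + (k+1) + 2 = 2k^2 + 5k + 5.
This completes the inductive step, so b_m = 2m^2 + m + 2 for all m ≥ 1.

b_m = 2m^2 + m + 2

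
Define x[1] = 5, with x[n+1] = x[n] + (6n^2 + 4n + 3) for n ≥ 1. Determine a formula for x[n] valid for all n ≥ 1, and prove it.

Claim: x[n] = 2n^3 − n^2 + 2n + 2.

Base case: x[1] = 5, and 2·1^3 − 1^2 + 2·1 + 2 = 5.
Assume x[m] = 2m^3 − m^2 + 2m + 2.
Then x[m+1] = x[m] + (6m^2 + 4m + 3) = (2m^3 − m^2 + 2m + 2) + (6m^2 + 4m + 3) = 2m^3 + 5m^2 + 6m + 5,
and 2·(m+1)^3 − (m+1)^2 + 2·(m+1) + 2 = 2m^3 + 5m^2 + 6m + 5.
By induction, x[n] = 2n^3 − n^2 + 2n + 2 for all n ≥ 1.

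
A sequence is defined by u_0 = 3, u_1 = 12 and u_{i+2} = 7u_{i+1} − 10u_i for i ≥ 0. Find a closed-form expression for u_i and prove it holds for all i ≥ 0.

Claim: u_i = 2·5^i + 2^i.

Base cases: u_0 = 3 and 2·5^0 + 2^0 = 3; u_1 = 12 and 2·5^1 + 2^1 = 12.
Assume u_j = 2·5^j + 2^j for all 0 ≤ j ≤ k, where k ≥ 1.
Then u_{k+1} = 7u_k − 10u_{k−1} = 7·(2·5^k + 2^k) − 10·(2·5^{k−1} + 2^{k−1}) = 2·(7·5 − 10)5^{k−1} + (7·2 − 10)2^{k−1} = 50·5^{k−1} + 4·2^{k−1} = 2·5^{k+1} + 2^{k+1}.
Hence u_i = 2·5^i + 2^i for every i ≥ 0, by strong induction.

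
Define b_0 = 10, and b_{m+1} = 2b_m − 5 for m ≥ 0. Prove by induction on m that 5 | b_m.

Base case: b_0 = 10 = 5·2, so 5 | b_0.
Assume 5 | b_r, so b_r = 5t for some integer t.
Then b_{r+1} = 2b_r − 5 = 2·(5t) − 5 = 5(2t − 1), so 5 | b_{r+1}.
This completes the inductive step, so 5 | b_m for all m ≥ 0.

5 | b_m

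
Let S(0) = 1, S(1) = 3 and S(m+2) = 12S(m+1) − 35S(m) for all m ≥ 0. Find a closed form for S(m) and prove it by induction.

Claim: S(m) = -7^m + 2·5^m.

Base cases: S(0) = 1 and -7^0 + 2·5^0 = 1; S(1) = 3 and -7^1 + 2·5^1 = 3.
Assume S(j) = -7^j + 2·5^j for all 0 ≤ j ≤ r, where r ≥ 1.
Then S(r+1) = 12S(r) − 35S(r−1) = 12·(-7^r + 2·5^r) − 35·(-7^{r−1} + 2·5^{r−1}) = -(12·7 − 35)7^{r−1} + 2·(12·5 − 35)5^{r−1} = -49·7^{r−1} + 50·5^{r−1} = -7^{r+1} + 2·5^{r+1}.
So the formula holds for r+1, and by strong induction S(m) = -7^m + 2·5^m for all m ≥ 0.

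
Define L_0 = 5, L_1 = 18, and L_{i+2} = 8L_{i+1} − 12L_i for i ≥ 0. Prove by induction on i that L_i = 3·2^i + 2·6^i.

Base cases: L_0 = 5 and 3·2^0 + 2·6^0 = 5; L_1 = 18 and 3·2^1 + 2·6^1 = 18.
Assume L_j = 3·2^j + 2·6^j for all 0 ≤ j ≤ m, where m ≥ 1.
Then L_{m+1} = 8L_m − 12L_{m−1} = 8·(3·2^m + 2·6^m) − 12·(3·2^{m−1} + 2·6^{m−1}) = 3·(8·2 − 12)2^{m−1} + 2·(8·6 − 12)6^{m−1} = 12·2^{m−1} + 72·6^{m−1} = 3·2^{m+1} + 2·6^{m+1}.
This completes the inductive step, so L_i = 3·2^i + 2·6^i for all i ≥ 0.

L_i = 3·2^i + 2·6^i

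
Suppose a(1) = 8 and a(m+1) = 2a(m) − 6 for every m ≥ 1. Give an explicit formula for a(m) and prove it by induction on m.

Claim: a(m) = 2^m + 6.

Base case: a(1) = 8, and 2^1 + 6 = 2 + 6 = 8.
Assume a(r) = 2^r + 6 for some r ≥ 1.
Then a(r+1) = 2a(r) − 6 = 2·(2^r + 6) − 6 = 2^{r+1} + 12 − 6 = 2^{r+1} + 6.
By induction, a(m) = 2^m + 6 for all m ≥ 1.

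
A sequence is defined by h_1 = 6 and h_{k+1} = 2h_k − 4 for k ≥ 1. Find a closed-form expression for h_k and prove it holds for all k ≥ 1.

Claim: h_k = 2^k + 4.

Base case: h_1 = 6, and 2^1 + 4 = 2 + 4 = 6.
Assume h_r = 2^r + 4 for some r ≥ 1.
Then h_{r+1} = 2h_r − 4 = 2·(2^r + 4) − 4 = 2^{r+1} + 8 − 4 = 2^{r+1} + 4.
Hence h_k = 2^k + 4 for every k ≥ 1, by induction.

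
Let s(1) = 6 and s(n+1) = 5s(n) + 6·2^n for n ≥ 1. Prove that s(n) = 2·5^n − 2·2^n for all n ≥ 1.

Base case: s(1) = 6, and 2·5^1 − 2·2^1 = 10 − 4 = 6.
Assume s(m) = 2·5^m − 2·2^m for some m ≥ 1.
Then s(m+1) = 5s(m) + 6·2^m = 5·(2·5^m − 2·2^m) + 6·2^m = 2·5^{m+1} − 10·2^m + 6·2^m = 2·5^{m+1} − 4·2^m = 2·5^{m+1} − 2·2^{m+1}.
This completes the inductive step, so s(n) = 2·5^n − 2·2^n for all n ≥ 1.

s(n) = 2·5^n − 2·2^n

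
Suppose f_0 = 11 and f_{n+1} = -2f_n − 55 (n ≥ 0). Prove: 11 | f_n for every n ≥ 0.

Base case: f_0 = 11 = 11·1, so 11 | f_0.
Assume 11 | f_k, so f_k = 11t for some integer t.
Then f_{k+1} = -2f_k − 55 = -2·(11t) − 55 = 11(-2t − 5), so 11 | f_{k+1}.
Hence 11 | f_n for every n ≥ 0, by induction.

11 | f_n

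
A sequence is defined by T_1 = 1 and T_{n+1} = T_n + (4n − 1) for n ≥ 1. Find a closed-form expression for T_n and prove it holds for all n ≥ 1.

Claim: T_n = 2n^2 − 3n + 2.

Base case: T_1 = 1, and 2·1^2 − 3·1 + 2 = 1.
Assume T_j = 2j^2 − 3j + 2.
Then T_{j+1} = T_j + (4j − 1) = (2j^2 − 3j + 2) + (4j − 1) = 2j^2 + j + 1,
and 2·(j+1)^2 − 3·(j+1) + 2 = 2j^2 + j + 1.
This completes the inductive step, so T_n = 2n^2 − 3n + 2 for all n ≥ 1.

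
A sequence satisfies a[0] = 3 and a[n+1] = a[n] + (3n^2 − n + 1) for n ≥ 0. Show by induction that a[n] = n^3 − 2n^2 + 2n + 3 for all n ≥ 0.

Base case: a[0] = 3, and 0^3 − 2·0^2 + 2·0 + 3 = 3.
Assume a[k] = k^3 − 2k^2 + 2k + 3.
Then a[k+1] = a[k] + (3k^2 − k + 1) = (k^3 − 2k^2 + 2k + 3) + (3k^2 − k + 1) = k^3 + k^2 + k + 4,
and (k+1)^3 − 2·(k+1)^2 + 2·(k+1) + 3 = k^3 + k^2 + k + 4.
By induction, a[n] = n^3 − 2n^2 + 2n + 3 for all n ≥ 0.

a[n] = n^3 − 2n^2 + 2n + 3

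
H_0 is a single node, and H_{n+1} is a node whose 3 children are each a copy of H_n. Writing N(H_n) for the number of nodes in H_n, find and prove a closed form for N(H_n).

Claim: N(H_n) = (3^{n+1} − 1)/2.

Base case: N(H_0) = 1, and (3^{0+1} − 1)/2 = 1.
Assume N(H_r) = (3^{r+1} − 1)/2.
Then N(H_{r+1}) = 1 + 3N(H_r) = 1 + 3·(3^{r+1} − 1)/2 = 1 + (3^{r+2} − 3)/2 = (2 + 3^{r+2} − 3)/2 = (3^{r+2} − 1)/2.
This completes the inductive step, so N(H_n) = (3^{n+1} − 1)/2 for all n ≥ 0.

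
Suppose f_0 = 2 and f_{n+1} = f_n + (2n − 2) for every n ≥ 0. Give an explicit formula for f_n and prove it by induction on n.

Claim: f_n = n^2 − 3n + 2.

Base case: f_0 = 2, and 0^2 − 3·0 + 2 = 2.
Assume f_j = j^2 − 3j + 2.
Then f_{j+1} = f_j + (2j − 2) = (j^2 − 3j + 2) + (2j − 2) = j^2 − j,
and (j+1)^2 − 3·(j+1) + 2 = j^2 − j.
This completes the inductive step, so f_n = n^2 − 3n + 2 for all n ≥ 0.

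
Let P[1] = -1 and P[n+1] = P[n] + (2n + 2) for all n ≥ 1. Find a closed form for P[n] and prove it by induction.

Claim: P[n] = n^2 + n − 3.

Base case: P[1] = -1, and 1^2 + 1 − 3 = -1.
Assume P[m] = m^2 + m − 3.
Then P[m+1] = P[m] + (2m + 2) = (m^2 + m − 3) + (2m + 2) = m^2 + 3m − 1,
and (m+1)^2 + (m+1) − 3 = m^2 + 3m − 1.
Hence P[n] = n^2 + n − 3 for every n ≥ 1, by induction.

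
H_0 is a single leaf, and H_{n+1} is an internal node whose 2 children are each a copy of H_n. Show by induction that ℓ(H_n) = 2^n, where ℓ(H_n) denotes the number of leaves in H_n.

Base case: ℓ(H_0) = 1, and 2^0 = 1.
Assume ℓ(H_j) = 2^j.
Then ℓ(H_{j+1}) = 2·ℓ(H_j) = 2·2^j = 2^{j+1}.
This completes the inductive step, so ℓ(H_n) = 2^n for all n ≥ 0.

ℓ(H_n) = 2^n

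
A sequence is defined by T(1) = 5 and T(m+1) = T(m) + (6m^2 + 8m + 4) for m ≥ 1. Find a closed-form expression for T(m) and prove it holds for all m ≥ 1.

Claim: T(m) = 2m^3 + m^2 + m + 1.

Base case: T(1) = 5, and 2·1^3 + 1^2 + 1 + 1 = 5.
Assume T(k) = 2k^3 + k^2 + k + 1.
Then T(k+1) = T(k) + (6k^2 + 8k + 4) = (2k^3 + k^2 + k + 1) + (6k^2 + 8k + 4) = 2k^3 + 7k^2 + 9k + 5,
and 2·(k+1)^3 + (k+1)^2 + (k+1) + 1 = 2k^3 + 7k^2 + 9k + 5.
Hence T(m) = 2m^3 + m^2 + m + 1 for every m ≥ 1, by induction.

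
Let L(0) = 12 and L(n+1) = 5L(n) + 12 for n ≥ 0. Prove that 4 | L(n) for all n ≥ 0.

Base case: L(0) = 12 = 4·3, so 4 | L(0).
Assume 4 | L(j), so L(j) = 4t for some integer t.
Then L(j+1) = 5L(j) + 12 = 5·(4t) + 12 = 4(5t + 3), so 4 | L(j+1).
Hence 4 | L(n) for every n ≥ 0, by induction.

4 | L(n)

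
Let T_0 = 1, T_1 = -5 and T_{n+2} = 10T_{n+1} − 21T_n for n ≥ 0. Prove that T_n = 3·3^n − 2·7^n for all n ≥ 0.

Base cases: T_0 = 1 and 3·3^0 − 2·7^0 = 1; T_1 = -5 and 3·3^1 − 2·7^1 = -5.
Assume T_i = 3·3^i − 2·7^i for all 0 ≤ i ≤ j, where j ≥ 1.
Then T_{j+1} = 10T_j − 21T_{j−1} = 10·(3·3^j − 2·7^j) − 21·(3·3^{j−1} − 2·7^{j−1}) = 3·(10·3 − 21)3^{j−1} − 2·(10·7 − 21)7^{j−1} = 27·3^{j−1} − 98·7^{j−1} = 3·3^{j+1} − 2·7^{j+1}.
So the formula holds for j+1, and by strong induction T_n = 3·3^n − 2·7^n for all n ≥ 0.

T_n = 3·3^n − 2·7^n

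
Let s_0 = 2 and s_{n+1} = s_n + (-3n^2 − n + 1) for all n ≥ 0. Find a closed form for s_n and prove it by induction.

Claim: s_n = -n^3 + n^2 + n + 2.

Base case: s_0 = 2, and -0^3 + 0^2 + 0 + 2 = 2.
Assume s_r = -r^3 + r^2 + r + 2.
Then s_{r+1} = s_r + (-3r^2 − r + 1) = (-r^3 + r^2 + r + 2) + (-3r^2 − r + 1) = -r^3 − 2r^2 + 3,
and -(r+1)^3 + (r+1)^2 + (r+1) + 2 = -r^3 − 2r^2 + 3.
This completes the inductive step, so s_n = -n^3 + n^2 + n + 2 for all n ≥ 0.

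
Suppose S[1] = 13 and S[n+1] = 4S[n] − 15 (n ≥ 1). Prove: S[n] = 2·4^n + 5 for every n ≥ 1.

Base case: S[1] = 13, and 2·4^1 + 5 = 8 + 5 = 13.
Assume S[m] = 2·4^m + 5 for some m ≥ 1.
Then S[m+1] = 4S[m] − 15 = 4·(2·4^m + 5) − 15 = 8·4^m + 20 − 15 = 2·4^{m+1} + 5.
So the formula holds for m+1, and by induction S[n] = 2·4^n + 5 for all n ≥ 1.

S[n] = 2·4^n + 5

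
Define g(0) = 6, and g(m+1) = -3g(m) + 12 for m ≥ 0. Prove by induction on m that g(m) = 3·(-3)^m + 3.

Base case: g(0) = 6, and 3·(-3)^0 + 3 = 3 + 3 = 6.
Assume g(j) = 3·(-3)^j + 3 for some j ≥ 0.
Then g(j+1) = -3g(j) + 12 = -3·(3·(-3)^j + 3) + 12 = -9·(-3)^j − 9 + 12 = 3·(-3)^{j+1} + 3.
Hence g(m) = 3·(-3)^m + 3 for every m ≥ 0, by induction.

g(m) = 3·(-3)^m + 3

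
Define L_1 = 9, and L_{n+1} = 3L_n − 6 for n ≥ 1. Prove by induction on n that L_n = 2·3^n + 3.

Base case: L_1 = 9, and 2·3^1 + 3 = 6 + 3 = 9.
Assume L_j = 2·3^j + 3 for some j ≥ 1.
Then L_{j+1} = 3L_j − 6 = 3·(2·3^j + 3) − 6 = 6·3^j + 9 − 6 = 2·3^{j+1} + 3.
Hence L_n = 2·3^n + 3 for every n ≥ 1, by induction.

L_n = 2·3^n + 3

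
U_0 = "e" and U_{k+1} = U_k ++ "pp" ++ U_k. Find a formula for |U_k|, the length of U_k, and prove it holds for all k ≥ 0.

Claim: |U_k| = 3·2^k − 2.

Base case: |U_0| = 1, and 3·2^0 − 2 = 1.
Assume |U_m| = 3·2^m − 2.
Then |U_{m+1}| = |U_m| + 2 + |U_m| = 2|U_m| + 2 = 2(3·2^m − 2) + 2 = 3·2^{m+1} − 4 + 2 = 3·2^{m+1} − 2.
This completes the inductive step, so |U_k| = 3·2^k − 2 for all k ≥ 0.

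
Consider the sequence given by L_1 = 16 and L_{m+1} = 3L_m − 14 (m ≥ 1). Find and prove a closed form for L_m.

Claim: L_m = 3^{m+1} + 7.

Base case: L_1 = 16, and 3^{1+1} + 7 = 9 + 7 = 16.
Assume L_j = 3^{j+1} + 7 for some j ≥ 1.
Then L_{j+1} = 3L_j − 14 = 3·(3^{j+1} + 7) − 14 = 3^{j+2} + 21 − 14 = 3^{j+2} + 7.
Hence L_m = 3^{m+1} + 7 for every m ≥ 1, by induction.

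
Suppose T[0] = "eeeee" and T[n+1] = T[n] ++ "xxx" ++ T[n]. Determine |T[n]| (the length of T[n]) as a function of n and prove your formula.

Claim: |T[n]| = 2^{n+3} − 3.

Base case: |T[0]| = 5, and 2^{0+3} − 3 = 5.
Assume |T[j]| = 2^{j+3} − 3.
Then |T[j+1]| = |T[j]| + 3 + |T[j]| = 2|T[j]| + 3 = 2(2^{j+3} − 3) + 3 = 2^{j+1+3} − 6 + 3 = 2^{j+1+3} − 3.
By induction, |T[n]| = 2^{n+3} − 3 for all n ≥ 0.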